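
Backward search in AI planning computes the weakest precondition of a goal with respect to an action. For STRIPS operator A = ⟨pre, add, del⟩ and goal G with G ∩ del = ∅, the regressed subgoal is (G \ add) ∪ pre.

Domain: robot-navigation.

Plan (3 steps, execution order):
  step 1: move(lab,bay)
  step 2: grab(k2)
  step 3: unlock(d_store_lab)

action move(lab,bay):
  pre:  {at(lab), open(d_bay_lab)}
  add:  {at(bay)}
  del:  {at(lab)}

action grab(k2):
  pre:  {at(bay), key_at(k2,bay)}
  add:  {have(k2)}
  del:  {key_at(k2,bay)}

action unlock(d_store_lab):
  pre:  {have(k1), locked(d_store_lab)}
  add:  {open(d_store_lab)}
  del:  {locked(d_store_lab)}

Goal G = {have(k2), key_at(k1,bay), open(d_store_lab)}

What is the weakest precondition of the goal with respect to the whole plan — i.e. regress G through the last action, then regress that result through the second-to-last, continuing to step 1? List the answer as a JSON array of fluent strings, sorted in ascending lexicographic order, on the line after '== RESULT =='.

Work backward from the goal:
  through step 3 (unlock(d_store_lab)): drop {open(d_store_lab)}, keep {have(k2), key_at(k1,bay)}, require {have(k1), locked(d_store_lab)}
    → {have(k1), have(k2), key_at(k1,bay), locked(d_store_lab)}
  through step 2 (grab(k2)): drop {have(k2)}, keep {have(k1), key_at(k1,bay), locked(d_store_lab)}, require {at(bay), key_at(k2,bay)}
    → {at(bay), have(k1), key_at(k1,bay), key_at(k2,bay), locked(d_store_lab)}
  through step 1 (move(lab,bay)): drop {at(bay)}, keep {have(k1), key_at(k1,bay), key_at(k2,bay), locked(d_store_lab)}, require {at(lab), open(d_bay_lab)}
    → {at(lab), have(k1), key_at(k1,bay), key_at(k2,bay), locked(d_store_lab), open(d_bay_lab)}

== RESULT ==
["at(lab)", "have(k1)", "key_at(k1,bay)", "key_at(k2,bay)", "locked(d_store_lab)", "open(d_bay_lab)"]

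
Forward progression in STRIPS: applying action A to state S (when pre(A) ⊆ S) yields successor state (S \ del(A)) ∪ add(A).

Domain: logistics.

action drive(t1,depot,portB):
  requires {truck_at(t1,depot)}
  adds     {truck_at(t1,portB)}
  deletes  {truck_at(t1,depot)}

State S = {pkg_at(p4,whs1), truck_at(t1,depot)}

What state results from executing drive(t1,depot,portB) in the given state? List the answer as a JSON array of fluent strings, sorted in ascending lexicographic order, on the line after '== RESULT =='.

Progress:
  pre ⊆ S: {truck_at(t1,depot)} ⊆ S  — applicable
  S \ del = {pkg_at(p4,whs1)}
  ∪ add   = {pkg_at(p4,whs1), truck_at(t1,portB)}

== RESULT ==
["pkg_at(p4,whs1)", "truck_at(t1,portB)"]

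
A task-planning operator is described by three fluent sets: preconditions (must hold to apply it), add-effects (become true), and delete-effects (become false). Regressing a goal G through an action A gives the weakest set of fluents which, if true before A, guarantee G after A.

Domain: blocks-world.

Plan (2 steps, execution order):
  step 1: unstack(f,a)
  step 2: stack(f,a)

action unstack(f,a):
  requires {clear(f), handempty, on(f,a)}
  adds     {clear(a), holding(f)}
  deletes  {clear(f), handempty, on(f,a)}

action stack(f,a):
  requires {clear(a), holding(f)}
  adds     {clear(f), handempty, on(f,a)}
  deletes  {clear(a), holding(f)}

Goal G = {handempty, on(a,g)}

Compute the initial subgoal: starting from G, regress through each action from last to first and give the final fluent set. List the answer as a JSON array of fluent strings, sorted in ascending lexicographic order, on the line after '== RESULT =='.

Regress step by step:
  through step 2 (stack(f,a)): drop {handempty}, keep {on(a,g)}, require {clear(a), holding(f)}
    → {clear(a), holding(f), on(a,g)}
  through step 1 (unstack(f,a)): drop {clear(a), holding(f)}, keep {on(a,g)}, require {clear(f), handempty, on(f,a)}
    → {clear(f), handempty, on(a,g), on(f,a)}

== RESULT ==
["clear(f)", "handempty", "on(a,g)", "on(f,a)"]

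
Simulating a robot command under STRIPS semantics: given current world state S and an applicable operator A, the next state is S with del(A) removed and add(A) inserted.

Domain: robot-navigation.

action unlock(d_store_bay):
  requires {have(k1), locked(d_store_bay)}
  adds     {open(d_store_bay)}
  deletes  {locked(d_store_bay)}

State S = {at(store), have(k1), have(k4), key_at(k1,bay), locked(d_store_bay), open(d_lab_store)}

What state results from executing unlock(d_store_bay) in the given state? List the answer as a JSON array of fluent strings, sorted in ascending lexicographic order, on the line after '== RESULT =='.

Progress:
  pre ⊆ S: {have(k1), locked(d_store_bay)} ⊆ S  — applicable
  S \ del = {at(store), have(k1), have(k4), key_at(k1,bay), open(d_lab_store)}
  ∪ add   = {at(store), have(k1), have(k4), key_at(k1,bay), open(d_lab_store), open(d_store_bay)}

== RESULT ==
["at(store)", "have(k1)", "have(k4)", "key_at(k1,bay)", "open(d_lab_store)", "open(d_store_bay)"]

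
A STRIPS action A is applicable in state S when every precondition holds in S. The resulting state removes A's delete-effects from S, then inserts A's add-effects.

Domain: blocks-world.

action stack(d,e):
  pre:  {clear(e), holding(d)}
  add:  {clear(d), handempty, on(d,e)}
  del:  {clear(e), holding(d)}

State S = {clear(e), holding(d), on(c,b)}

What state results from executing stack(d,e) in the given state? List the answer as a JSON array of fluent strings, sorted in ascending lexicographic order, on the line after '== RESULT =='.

Progress:
  pre ⊆ S: {clear(e), holding(d)} ⊆ S  — applicable
  S \ del = {on(c,b)}
  ∪ add   = {clear(d), handempty, on(c,b), on(d,e)}

== RESULT ==
["clear(d)", "handempty", "on(c,b)", "on(d,e)"]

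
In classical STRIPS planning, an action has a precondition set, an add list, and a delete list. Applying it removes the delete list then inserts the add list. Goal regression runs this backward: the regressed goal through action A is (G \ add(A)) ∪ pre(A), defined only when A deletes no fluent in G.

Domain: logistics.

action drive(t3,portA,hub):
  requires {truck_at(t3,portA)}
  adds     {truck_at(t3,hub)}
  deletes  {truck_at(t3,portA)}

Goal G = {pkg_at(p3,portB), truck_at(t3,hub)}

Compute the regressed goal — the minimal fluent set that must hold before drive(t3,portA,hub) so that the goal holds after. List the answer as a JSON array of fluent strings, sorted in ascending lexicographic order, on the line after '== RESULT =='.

Compute (G \ add) ∪ pre:
  G ∩ del = {}  (empty — regression defined)
  G \ add = {pkg_at(p3,portB), truck_at(t3,hub)} \ {truck_at(t3,hub)} = {pkg_at(p3,portB)}
  ∪ pre   = {pkg_at(p3,portB)} ∪ {truck_at(t3,portA)}
          = {pkg_at(p3,portB), truck_at(t3,portA)}

== RESULT ==
["pkg_at(p3,portB)", "truck_at(t3,portA)"]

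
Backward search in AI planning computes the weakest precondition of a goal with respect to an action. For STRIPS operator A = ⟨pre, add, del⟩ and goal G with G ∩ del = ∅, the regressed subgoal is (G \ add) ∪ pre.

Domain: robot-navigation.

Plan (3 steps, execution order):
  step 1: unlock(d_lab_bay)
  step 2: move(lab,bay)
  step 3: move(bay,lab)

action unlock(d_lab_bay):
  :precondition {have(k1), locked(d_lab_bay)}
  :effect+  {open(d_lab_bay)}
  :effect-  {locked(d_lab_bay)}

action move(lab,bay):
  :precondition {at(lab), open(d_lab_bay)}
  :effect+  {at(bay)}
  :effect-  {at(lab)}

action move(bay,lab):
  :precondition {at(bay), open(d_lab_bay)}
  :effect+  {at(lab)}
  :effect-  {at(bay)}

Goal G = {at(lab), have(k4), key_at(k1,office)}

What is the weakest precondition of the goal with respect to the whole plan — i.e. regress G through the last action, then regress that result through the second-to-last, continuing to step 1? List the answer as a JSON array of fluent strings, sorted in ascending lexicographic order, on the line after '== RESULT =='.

Regress step by step:
  through step 3 (move(bay,lab)): drop {at(lab)}, keep {have(k4), key_at(k1,office)}, require {at(bay), open(d_lab_bay)}
    → {at(bay), have(k4), key_at(k1,office), open(d_lab_bay)}
  through step 2 (move(lab,bay)): drop {at(bay)}, keep {have(k4), key_at(k1,office), open(d_lab_bay)}, require {at(lab), open(d_lab_bay)}
    → {at(lab), have(k4), key_at(k1,office), open(d_lab_bay)}
  through step 1 (unlock(d_lab_bay)): drop {open(d_lab_bay)}, keep {at(lab), have(k4), key_at(k1,office)}, require {have(k1), locked(d_lab_bay)}
    → {at(lab), have(k1), have(k4), key_at(k1,office), locked(d_lab_bay)}

== RESULT ==
["at(lab)", "have(k1)", "have(k4)", "key_at(k1,office)", "locked(d_lab_bay)"]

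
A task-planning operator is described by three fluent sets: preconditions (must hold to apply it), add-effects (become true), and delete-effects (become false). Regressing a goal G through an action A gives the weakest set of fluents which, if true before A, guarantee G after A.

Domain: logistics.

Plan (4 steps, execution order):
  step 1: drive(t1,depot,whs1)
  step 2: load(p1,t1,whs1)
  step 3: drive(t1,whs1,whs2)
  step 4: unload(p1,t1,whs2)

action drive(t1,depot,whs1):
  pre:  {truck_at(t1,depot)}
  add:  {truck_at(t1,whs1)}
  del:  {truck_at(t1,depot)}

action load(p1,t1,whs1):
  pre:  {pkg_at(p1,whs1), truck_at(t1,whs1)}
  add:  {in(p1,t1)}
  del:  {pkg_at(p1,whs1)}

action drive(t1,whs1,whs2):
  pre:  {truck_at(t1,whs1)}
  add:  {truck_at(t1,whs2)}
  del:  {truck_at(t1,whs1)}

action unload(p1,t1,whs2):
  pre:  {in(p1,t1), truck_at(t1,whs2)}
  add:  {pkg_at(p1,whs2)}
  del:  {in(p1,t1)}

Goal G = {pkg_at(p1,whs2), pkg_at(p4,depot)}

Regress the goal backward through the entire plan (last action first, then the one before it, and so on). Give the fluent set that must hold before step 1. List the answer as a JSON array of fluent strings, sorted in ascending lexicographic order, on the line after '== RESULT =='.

Work backward from the goal:
  through step 4 (unload(p1,t1,whs2)): drop {pkg_at(p1,whs2)}, keep {pkg_at(p4,depot)}, require {in(p1,t1), truck_at(t1,whs2)}
    → {in(p1,t1), pkg_at(p4,depot), truck_at(t1,whs2)}
  through step 3 (drive(t1,whs1,whs2)): drop {truck_at(t1,whs2)}, keep {in(p1,t1), pkg_at(p4,depot)}, require {truck_at(t1,whs1)}
    → {in(p1,t1), pkg_at(p4,depot), truck_at(t1,whs1)}
  through step 2 (load(p1,t1,whs1)): drop {in(p1,t1)}, keep {pkg_at(p4,depot), truck_at(t1,whs1)}, require {pkg_at(p1,whs1), truck_at(t1,whs1)}
    → {pkg_at(p1,whs1), pkg_at(p4,depot), truck_at(t1,whs1)}
  through step 1 (drive(t1,depot,whs1)): drop {truck_at(t1,whs1)}, keep {pkg_at(p1,whs1), pkg_at(p4,depot)}, require {truck_at(t1,depot)}
    → {pkg_at(p1,whs1), pkg_at(p4,depot), truck_at(t1,depot)}

== RESULT ==
["pkg_at(p1,whs1)", "pkg_at(p4,depot)", "truck_at(t1,depot)"]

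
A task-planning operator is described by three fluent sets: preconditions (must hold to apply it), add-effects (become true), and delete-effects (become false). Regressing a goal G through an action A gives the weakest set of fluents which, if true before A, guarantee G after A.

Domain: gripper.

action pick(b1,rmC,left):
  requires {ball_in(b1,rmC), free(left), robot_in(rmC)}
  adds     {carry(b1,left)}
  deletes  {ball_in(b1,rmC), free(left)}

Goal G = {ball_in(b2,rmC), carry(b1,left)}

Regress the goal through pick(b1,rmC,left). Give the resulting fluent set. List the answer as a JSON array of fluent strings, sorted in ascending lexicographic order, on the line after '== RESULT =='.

Regress:
  G ∩ del = {}  (empty — regression defined)
  G \ add = {ball_in(b2,rmC), carry(b1,left)} \ {carry(b1,left)} = {ball_in(b2,rmC)}
  ∪ pre   = {ball_in(b2,rmC)} ∪ {ball_in(b1,rmC), free(left), robot_in(rmC)}
          = {ball_in(b1,rmC), ball_in(b2,rmC), free(left), robot_in(rmC)}

== RESULT ==
["ball_in(b1,rmC)", "ball_in(b2,rmC)", "free(left)", "robot_in(rmC)"]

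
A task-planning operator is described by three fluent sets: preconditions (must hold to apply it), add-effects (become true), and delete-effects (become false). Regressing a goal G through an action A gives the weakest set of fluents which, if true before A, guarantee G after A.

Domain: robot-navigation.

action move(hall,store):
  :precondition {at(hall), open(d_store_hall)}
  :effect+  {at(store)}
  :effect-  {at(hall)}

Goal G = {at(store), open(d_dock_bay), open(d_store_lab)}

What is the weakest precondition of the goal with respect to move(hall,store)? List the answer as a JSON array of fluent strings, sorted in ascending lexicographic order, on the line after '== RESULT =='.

Compute (G \ add) ∪ pre:
  G ∩ del = {}  (empty — regression defined)
  G \ add = {at(store), open(d_dock_bay), open(d_store_lab)} \ {at(store)} = {open(d_dock_bay), open(d_store_lab)}
  ∪ pre   = {open(d_dock_bay), open(d_store_lab)} ∪ {at(hall), open(d_store_hall)}
          = {at(hall), open(d_dock_bay), open(d_store_hall), open(d_store_lab)}

== RESULT ==
["at(hall)", "open(d_dock_bay)", "open(d_store_hall)", "open(d_store_lab)"]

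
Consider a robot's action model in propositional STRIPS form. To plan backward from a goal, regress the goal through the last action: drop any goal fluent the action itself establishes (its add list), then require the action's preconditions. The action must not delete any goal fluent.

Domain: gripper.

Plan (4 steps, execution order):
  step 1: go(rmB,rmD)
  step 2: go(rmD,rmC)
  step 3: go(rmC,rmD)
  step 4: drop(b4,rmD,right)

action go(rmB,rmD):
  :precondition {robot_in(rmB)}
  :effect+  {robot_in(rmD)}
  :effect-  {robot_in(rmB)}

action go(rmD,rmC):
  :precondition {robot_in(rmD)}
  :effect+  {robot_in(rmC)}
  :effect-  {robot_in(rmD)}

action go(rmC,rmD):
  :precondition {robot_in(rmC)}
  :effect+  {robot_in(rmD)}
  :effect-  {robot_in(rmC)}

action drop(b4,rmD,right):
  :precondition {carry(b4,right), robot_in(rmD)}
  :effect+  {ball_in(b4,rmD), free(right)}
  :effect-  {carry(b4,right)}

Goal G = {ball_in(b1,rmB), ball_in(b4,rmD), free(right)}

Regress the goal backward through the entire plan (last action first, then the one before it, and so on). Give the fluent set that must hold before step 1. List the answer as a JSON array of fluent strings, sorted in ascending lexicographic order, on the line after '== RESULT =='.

Regress step by step:
  through step 4 (drop(b4,rmD,right)): drop {ball_in(b4,rmD), free(right)}, keep {ball_in(b1,rmB)}, require {carry(b4,right), robot_in(rmD)}
    → {ball_in(b1,rmB), carry(b4,right), robot_in(rmD)}
  through step 3 (go(rmC,rmD)): drop {robot_in(rmD)}, keep {ball_in(b1,rmB), carry(b4,right)}, require {robot_in(rmC)}
    → {ball_in(b1,rmB), carry(b4,right), robot_in(rmC)}
  through step 2 (go(rmD,rmC)): drop {robot_in(rmC)}, keep {ball_in(b1,rmB), carry(b4,right)}, require {robot_in(rmD)}
    → {ball_in(b1,rmB), carry(b4,right), robot_in(rmD)}
  through step 1 (go(rmB,rmD)): drop {robot_in(rmD)}, keep {ball_in(b1,rmB), carry(b4,right)}, require {robot_in(rmB)}
    → {ball_in(b1,rmB), carry(b4,right), robot_in(rmB)}

== RESULT ==
["ball_in(b1,rmB)", "carry(b4,right)", "robot_in(rmB)"]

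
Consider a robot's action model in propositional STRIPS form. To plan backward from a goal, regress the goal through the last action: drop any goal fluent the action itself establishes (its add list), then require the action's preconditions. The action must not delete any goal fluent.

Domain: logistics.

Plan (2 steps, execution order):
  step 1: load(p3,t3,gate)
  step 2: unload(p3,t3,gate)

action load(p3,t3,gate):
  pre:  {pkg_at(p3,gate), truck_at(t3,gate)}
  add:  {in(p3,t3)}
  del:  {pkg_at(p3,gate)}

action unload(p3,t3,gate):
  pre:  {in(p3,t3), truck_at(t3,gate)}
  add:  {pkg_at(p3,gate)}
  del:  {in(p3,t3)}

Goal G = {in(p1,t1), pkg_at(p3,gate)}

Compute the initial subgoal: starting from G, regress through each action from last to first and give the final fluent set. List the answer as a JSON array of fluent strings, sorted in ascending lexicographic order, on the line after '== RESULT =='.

Work backward from the goal:
  through step 2 (unload(p3,t3,gate)): drop {pkg_at(p3,gate)}, keep {in(p1,t1)}, require {in(p3,t3), truck_at(t3,gate)}
    → {in(p1,t1), in(p3,t3), truck_at(t3,gate)}
  through step 1 (load(p3,t3,gate)): drop {in(p3,t3)}, keep {in(p1,t1), truck_at(t3,gate)}, require {pkg_at(p3,gate), truck_at(t3,gate)}
    → {in(p1,t1), pkg_at(p3,gate), truck_at(t3,gate)}

== RESULT ==
["in(p1,t1)", "pkg_at(p3,gate)", "truck_at(t3,gate)"]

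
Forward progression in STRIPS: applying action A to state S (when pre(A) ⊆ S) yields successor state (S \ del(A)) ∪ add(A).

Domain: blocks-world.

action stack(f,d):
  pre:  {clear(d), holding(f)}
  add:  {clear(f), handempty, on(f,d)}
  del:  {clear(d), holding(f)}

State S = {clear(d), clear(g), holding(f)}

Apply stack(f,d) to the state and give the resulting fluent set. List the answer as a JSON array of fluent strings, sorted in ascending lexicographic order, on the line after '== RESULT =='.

Compute (S \ del) ∪ add:
  pre ⊆ S: {clear(d), holding(f)} ⊆ S  — applicable
  S \ del = {clear(g)}
  ∪ add   = {clear(f), clear(g), handempty, on(f,d)}

== RESULT ==
["clear(f)", "clear(g)", "handempty", "on(f,d)"]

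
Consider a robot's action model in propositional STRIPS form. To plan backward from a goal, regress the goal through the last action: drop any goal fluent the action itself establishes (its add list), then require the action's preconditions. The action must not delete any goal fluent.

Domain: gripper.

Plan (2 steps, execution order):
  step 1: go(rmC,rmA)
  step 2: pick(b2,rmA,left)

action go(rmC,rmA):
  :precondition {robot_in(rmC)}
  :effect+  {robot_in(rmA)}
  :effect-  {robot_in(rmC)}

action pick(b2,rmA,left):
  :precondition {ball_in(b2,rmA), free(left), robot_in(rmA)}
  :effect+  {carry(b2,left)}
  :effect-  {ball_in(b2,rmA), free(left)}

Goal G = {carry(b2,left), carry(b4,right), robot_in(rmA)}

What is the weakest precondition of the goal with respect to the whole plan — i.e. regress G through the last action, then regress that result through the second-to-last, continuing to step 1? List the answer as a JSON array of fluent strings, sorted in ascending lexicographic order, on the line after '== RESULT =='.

Work backward from the goal:
  through step 2 (pick(b2,rmA,left)): drop {carry(b2,left)}, keep {carry(b4,right), robot_in(rmA)}, require {ball_in(b2,rmA), free(left), robot_in(rmA)}
    → {ball_in(b2,rmA), carry(b4,right), free(left), robot_in(rmA)}
  through step 1 (go(rmC,rmA)): drop {robot_in(rmA)}, keep {ball_in(b2,rmA), carry(b4,right), free(left)}, require {robot_in(rmC)}
    → {ball_in(b2,rmA), carry(b4,right), free(left), robot_in(rmC)}

== RESULT ==
["ball_in(b2,rmA)", "carry(b4,right)", "free(left)", "robot_in(rmC)"]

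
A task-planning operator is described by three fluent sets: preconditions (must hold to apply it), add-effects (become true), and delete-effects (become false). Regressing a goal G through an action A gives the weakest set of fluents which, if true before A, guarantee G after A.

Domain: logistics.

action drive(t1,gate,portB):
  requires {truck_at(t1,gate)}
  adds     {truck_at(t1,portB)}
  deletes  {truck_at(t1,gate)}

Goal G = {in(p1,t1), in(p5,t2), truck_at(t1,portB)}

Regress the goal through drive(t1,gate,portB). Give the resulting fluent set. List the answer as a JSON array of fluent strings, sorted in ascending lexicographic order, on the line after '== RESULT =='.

Regress:
  G ∩ del = {}  (empty — regression defined)
  G \ add = {in(p1,t1), in(p5,t2), truck_at(t1,portB)} \ {truck_at(t1,portB)} = {in(p1,t1), in(p5,t2)}
  ∪ pre   = {in(p1,t1), in(p5,t2)} ∪ {truck_at(t1,gate)}
          = {in(p1,t1), in(p5,t2), truck_at(t1,gate)}

== RESULT ==
["in(p1,t1)", "in(p5,t2)", "truck_at(t1,gate)"]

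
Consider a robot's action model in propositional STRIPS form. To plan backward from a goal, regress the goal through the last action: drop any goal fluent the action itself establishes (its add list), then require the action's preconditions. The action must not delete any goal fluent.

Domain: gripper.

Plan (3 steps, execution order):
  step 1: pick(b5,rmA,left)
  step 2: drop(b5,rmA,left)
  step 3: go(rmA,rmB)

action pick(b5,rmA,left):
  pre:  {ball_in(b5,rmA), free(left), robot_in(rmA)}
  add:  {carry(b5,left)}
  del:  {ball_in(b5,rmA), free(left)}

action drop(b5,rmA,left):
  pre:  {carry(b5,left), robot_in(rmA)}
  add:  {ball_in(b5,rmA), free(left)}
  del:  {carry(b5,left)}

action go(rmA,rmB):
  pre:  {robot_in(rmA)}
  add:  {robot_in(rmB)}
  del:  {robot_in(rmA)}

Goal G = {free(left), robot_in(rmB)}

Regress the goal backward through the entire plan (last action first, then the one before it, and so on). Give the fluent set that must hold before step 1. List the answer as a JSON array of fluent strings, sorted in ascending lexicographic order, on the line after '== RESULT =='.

Regress step by step:
  through step 3 (go(rmA,rmB)): drop {robot_in(rmB)}, keep {free(left)}, require {robot_in(rmA)}
    → {free(left), robot_in(rmA)}
  through step 2 (drop(b5,rmA,left)): drop {free(left)}, keep {robot_in(rmA)}, require {carry(b5,left), robot_in(rmA)}
    → {carry(b5,left), robot_in(rmA)}
  through step 1 (pick(b5,rmA,left)): drop {carry(b5,left)}, keep {robot_in(rmA)}, require {ball_in(b5,rmA), free(left), robot_in(rmA)}
    → {ball_in(b5,rmA), free(left), robot_in(rmA)}

== RESULT ==
["ball_in(b5,rmA)", "free(left)", "robot_in(rmA)"]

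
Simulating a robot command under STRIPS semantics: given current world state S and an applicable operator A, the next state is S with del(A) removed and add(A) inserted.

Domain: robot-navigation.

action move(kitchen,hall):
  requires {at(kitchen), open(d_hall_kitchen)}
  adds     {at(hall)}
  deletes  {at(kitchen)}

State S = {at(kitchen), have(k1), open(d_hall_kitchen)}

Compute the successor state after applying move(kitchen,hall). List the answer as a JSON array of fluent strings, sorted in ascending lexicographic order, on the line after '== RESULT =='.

Compute (S \ del) ∪ add:
  pre ⊆ S: {at(kitchen), open(d_hall_kitchen)} ⊆ S  — applicable
  S \ del = {have(k1), open(d_hall_kitchen)}
  ∪ add   = {at(hall), have(k1), open(d_hall_kitchen)}

== RESULT ==
["at(hall)", "have(k1)", "open(d_hall_kitchen)"]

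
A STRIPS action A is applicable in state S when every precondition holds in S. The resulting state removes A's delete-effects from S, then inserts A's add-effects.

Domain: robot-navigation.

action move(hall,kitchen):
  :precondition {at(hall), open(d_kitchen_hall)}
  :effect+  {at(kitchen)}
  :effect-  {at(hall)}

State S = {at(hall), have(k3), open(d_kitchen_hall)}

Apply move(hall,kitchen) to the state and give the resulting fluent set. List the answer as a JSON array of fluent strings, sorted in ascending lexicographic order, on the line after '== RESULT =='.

Progress:
  pre ⊆ S: {at(hall), open(d_kitchen_hall)} ⊆ S  — applicable
  S \ del = {have(k3), open(d_kitchen_hall)}
  ∪ add   = {at(kitchen), have(k3), open(d_kitchen_hall)}

== RESULT ==
["at(kitchen)", "have(k3)", "open(d_kitchen_hall)"]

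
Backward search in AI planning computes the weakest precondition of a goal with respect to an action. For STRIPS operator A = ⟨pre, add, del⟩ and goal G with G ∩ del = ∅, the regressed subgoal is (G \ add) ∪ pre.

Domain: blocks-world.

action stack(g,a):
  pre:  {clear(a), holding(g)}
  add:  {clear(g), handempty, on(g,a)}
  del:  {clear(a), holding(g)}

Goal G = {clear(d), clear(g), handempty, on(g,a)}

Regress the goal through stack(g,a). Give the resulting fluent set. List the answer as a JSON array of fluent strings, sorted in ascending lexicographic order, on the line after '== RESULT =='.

Regress:
  G ∩ del = {}  (empty — regression defined)
  G \ add = {clear(d), clear(g), handempty, on(g,a)} \ {clear(g), handempty, on(g,a)} = {clear(d)}
  ∪ pre   = {clear(d)} ∪ {clear(a), holding(g)}
          = {clear(a), clear(d), holding(g)}

== RESULT ==
["clear(a)", "clear(d)", "holding(g)"]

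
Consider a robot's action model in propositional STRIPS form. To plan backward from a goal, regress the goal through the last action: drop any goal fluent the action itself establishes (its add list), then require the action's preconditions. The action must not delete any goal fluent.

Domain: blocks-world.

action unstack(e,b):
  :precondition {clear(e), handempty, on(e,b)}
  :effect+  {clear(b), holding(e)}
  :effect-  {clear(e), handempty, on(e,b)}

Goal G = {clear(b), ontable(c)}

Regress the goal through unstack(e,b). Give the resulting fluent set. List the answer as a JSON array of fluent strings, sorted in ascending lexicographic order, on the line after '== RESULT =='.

Compute (G \ add) ∪ pre:
  G ∩ del = {}  (empty — regression defined)
  G \ add = {clear(b), ontable(c)} \ {clear(b), holding(e)} = {ontable(c)}
  ∪ pre   = {ontable(c)} ∪ {clear(e), handempty, on(e,b)}
          = {clear(e), handempty, on(e,b), ontable(c)}

== RESULT ==
["clear(e)", "handempty", "on(e,b)", "ontable(c)"]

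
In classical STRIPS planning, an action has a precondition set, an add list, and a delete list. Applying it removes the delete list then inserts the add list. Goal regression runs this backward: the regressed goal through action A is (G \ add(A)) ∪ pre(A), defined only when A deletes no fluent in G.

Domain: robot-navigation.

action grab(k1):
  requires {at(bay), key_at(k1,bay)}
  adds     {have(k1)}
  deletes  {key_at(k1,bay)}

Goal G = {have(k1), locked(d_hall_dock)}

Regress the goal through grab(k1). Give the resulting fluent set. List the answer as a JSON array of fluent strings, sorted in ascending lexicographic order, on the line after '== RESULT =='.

Regress:
  G ∩ del = {}  (empty — regression defined)
  G \ add = {have(k1), locked(d_hall_dock)} \ {have(k1)} = {locked(d_hall_dock)}
  ∪ pre   = {locked(d_hall_dock)} ∪ {at(bay), key_at(k1,bay)}
          = {at(bay), key_at(k1,bay), locked(d_hall_dock)}

== RESULT ==
["at(bay)", "key_at(k1,bay)", "locked(d_hall_dock)"]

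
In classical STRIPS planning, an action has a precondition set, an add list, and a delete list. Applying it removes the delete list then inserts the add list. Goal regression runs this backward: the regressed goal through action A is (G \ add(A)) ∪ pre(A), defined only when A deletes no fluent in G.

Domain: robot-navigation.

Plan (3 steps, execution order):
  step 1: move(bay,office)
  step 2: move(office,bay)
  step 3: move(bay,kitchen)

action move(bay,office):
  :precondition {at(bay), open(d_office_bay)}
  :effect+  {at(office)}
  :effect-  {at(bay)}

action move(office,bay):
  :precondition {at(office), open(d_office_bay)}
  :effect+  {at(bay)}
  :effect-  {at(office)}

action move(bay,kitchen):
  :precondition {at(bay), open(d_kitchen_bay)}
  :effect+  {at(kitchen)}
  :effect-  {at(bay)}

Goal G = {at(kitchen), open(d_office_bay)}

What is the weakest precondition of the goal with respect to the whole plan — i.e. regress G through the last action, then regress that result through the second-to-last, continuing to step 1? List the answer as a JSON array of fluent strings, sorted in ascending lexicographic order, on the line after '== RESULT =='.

Regress step by step:
  through step 3 (move(bay,kitchen)): drop {at(kitchen)}, keep {open(d_office_bay)}, require {at(bay), open(d_kitchen_bay)}
    → {at(bay), open(d_kitchen_bay), open(d_office_bay)}
  through step 2 (move(office,bay)): drop {at(bay)}, keep {open(d_kitchen_bay), open(d_office_bay)}, require {at(office), open(d_office_bay)}
    → {at(office), open(d_kitchen_bay), open(d_office_bay)}
  through step 1 (move(bay,office)): drop {at(office)}, keep {open(d_kitchen_bay), open(d_office_bay)}, require {at(bay), open(d_office_bay)}
    → {at(bay), open(d_kitchen_bay), open(d_office_bay)}

== RESULT ==
["at(bay)", "open(d_kitchen_bay)", "open(d_office_bay)"]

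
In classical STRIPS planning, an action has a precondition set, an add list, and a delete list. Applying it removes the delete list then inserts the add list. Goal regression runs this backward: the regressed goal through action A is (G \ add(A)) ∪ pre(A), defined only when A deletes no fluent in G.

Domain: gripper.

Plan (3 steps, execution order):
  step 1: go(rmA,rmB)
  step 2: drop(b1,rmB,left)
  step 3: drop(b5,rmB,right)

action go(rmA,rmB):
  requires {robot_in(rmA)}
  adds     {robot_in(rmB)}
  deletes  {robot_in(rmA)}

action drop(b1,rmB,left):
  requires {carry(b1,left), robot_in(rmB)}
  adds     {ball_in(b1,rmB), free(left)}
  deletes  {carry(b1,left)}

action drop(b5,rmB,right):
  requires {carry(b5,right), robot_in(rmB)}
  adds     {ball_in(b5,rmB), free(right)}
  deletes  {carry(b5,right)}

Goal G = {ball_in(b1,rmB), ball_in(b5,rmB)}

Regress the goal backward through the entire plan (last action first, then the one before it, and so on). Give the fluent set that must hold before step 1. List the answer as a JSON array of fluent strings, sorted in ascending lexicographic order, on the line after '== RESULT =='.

Regress step by step:
  through step 3 (drop(b5,rmB,right)): drop {ball_in(b5,rmB)}, keep {ball_in(b1,rmB)}, require {carry(b5,right), robot_in(rmB)}
    → {ball_in(b1,rmB), carry(b5,right), robot_in(rmB)}
  through step 2 (drop(b1,rmB,left)): drop {ball_in(b1,rmB)}, keep {carry(b5,right), robot_in(rmB)}, require {carry(b1,left), robot_in(rmB)}
    → {carry(b1,left), carry(b5,right), robot_in(rmB)}
  through step 1 (go(rmA,rmB)): drop {robot_in(rmB)}, keep {carry(b1,left), carry(b5,right)}, require {robot_in(rmA)}
    → {carry(b1,left), carry(b5,right), robot_in(rmA)}

== RESULT ==
["carry(b1,left)", "carry(b5,right)", "robot_in(rmA)"]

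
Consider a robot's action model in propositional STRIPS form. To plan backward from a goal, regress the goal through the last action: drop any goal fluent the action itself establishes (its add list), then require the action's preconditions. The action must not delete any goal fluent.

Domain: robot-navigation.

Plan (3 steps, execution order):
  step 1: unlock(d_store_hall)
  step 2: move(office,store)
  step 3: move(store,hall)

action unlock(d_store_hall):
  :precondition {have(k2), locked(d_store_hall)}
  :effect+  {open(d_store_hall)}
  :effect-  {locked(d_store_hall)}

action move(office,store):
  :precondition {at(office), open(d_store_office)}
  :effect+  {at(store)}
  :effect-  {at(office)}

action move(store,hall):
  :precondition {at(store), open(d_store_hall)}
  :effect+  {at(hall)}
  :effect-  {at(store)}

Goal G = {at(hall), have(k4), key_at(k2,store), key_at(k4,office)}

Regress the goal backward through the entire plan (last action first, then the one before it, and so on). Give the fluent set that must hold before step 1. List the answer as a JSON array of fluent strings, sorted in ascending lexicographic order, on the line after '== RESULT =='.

Regress step by step:
  through step 3 (move(store,hall)): drop {at(hall)}, keep {have(k4), key_at(k2,store), key_at(k4,office)}, require {at(store), open(d_store_hall)}
    → {at(store), have(k4), key_at(k2,store), key_at(k4,office), open(d_store_hall)}
  through step 2 (move(office,store)): drop {at(store)}, keep {have(k4), key_at(k2,store), key_at(k4,office), open(d_store_hall)}, require {at(office), open(d_store_office)}
    → {at(office), have(k4), key_at(k2,store), key_at(k4,office), open(d_store_hall), open(d_store_office)}
  through step 1 (unlock(d_store_hall)): drop {open(d_store_hall)}, keep {at(office), have(k4), key_at(k2,store), key_at(k4,office), open(d_store_office)}, require {have(k2), locked(d_store_hall)}
    → {at(office), have(k2), have(k4), key_at(k2,store), key_at(k4,office), locked(d_store_hall), open(d_store_office)}

== RESULT ==
["at(office)", "have(k2)", "have(k4)", "key_at(k2,store)", "key_at(k4,office)", "locked(d_store_hall)", "open(d_store_office)"]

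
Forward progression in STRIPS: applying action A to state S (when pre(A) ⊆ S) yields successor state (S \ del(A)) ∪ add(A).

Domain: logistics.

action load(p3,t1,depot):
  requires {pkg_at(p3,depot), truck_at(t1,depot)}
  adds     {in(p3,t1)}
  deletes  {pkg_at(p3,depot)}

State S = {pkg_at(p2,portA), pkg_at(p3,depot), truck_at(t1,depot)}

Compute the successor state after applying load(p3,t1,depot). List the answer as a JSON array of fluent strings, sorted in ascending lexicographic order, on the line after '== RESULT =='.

Compute (S \ del) ∪ add:
  pre ⊆ S: {pkg_at(p3,depot), truck_at(t1,depot)} ⊆ S  — applicable
  S \ del = {pkg_at(p2,portA), truck_at(t1,depot)}
  ∪ add   = {in(p3,t1), pkg_at(p2,portA), truck_at(t1,depot)}

== RESULT ==
["in(p3,t1)", "pkg_at(p2,portA)", "truck_at(t1,depot)"]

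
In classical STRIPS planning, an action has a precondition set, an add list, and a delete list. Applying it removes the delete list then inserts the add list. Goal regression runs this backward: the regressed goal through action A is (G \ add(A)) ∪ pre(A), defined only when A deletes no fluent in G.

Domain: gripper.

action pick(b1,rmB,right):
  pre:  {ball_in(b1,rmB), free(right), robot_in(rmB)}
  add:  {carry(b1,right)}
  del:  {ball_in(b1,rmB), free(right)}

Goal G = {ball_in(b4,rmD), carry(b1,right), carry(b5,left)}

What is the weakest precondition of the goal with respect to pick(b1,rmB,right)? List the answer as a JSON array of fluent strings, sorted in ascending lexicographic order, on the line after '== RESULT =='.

Regress:
  G ∩ del = {}  (empty — regression defined)
  G \ add = {ball_in(b4,rmD), carry(b1,right), carry(b5,left)} \ {carry(b1,right)} = {ball_in(b4,rmD), carry(b5,left)}
  ∪ pre   = {ball_in(b4,rmD), carry(b5,left)} ∪ {ball_in(b1,rmB), free(right), robot_in(rmB)}
          = {ball_in(b1,rmB), ball_in(b4,rmD), carry(b5,left), free(right), robot_in(rmB)}

== RESULT ==
["ball_in(b1,rmB)", "ball_in(b4,rmD)", "carry(b5,left)", "free(right)", "robot_in(rmB)"]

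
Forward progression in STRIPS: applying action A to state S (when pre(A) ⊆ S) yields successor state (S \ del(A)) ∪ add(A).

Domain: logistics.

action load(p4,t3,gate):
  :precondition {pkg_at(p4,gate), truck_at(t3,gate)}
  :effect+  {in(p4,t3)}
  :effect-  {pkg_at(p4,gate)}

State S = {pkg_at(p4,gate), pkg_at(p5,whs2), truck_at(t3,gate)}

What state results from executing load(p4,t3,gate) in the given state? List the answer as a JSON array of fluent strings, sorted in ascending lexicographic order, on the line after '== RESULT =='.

Compute (S \ del) ∪ add:
  pre ⊆ S: {pkg_at(p4,gate), truck_at(t3,gate)} ⊆ S  — applicable
  S \ del = {pkg_at(p5,whs2), truck_at(t3,gate)}
  ∪ add   = {in(p4,t3), pkg_at(p5,whs2), truck_at(t3,gate)}

== RESULT ==
["in(p4,t3)", "pkg_at(p5,whs2)", "truck_at(t3,gate)"]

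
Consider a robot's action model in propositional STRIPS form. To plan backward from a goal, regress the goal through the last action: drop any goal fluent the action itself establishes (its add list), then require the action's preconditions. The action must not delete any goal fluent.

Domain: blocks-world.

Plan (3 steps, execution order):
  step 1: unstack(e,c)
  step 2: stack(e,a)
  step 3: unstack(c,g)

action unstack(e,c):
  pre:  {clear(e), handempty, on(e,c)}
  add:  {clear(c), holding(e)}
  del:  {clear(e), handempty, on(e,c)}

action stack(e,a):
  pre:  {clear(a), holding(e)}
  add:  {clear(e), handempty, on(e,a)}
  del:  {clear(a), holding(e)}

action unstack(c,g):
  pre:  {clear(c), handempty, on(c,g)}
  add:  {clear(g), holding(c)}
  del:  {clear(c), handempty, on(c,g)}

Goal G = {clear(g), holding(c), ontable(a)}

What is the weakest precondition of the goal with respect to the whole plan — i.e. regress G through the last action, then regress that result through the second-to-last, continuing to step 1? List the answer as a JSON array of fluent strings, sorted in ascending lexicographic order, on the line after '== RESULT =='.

Work backward from the goal:
  through step 3 (unstack(c,g)): drop {clear(g), holding(c)}, keep {ontable(a)}, require {clear(c), handempty, on(c,g)}
    → {clear(c), handempty, on(c,g), ontable(a)}
  through step 2 (stack(e,a)): drop {handempty}, keep {clear(c), on(c,g), ontable(a)}, require {clear(a), holding(e)}
    → {clear(a), clear(c), holding(e), on(c,g), ontable(a)}
  through step 1 (unstack(e,c)): drop {clear(c), holding(e)}, keep {clear(a), on(c,g), ontable(a)}, require {clear(e), handempty, on(e,c)}
    → {clear(a), clear(e), handempty, on(c,g), on(e,c), ontable(a)}

== RESULT ==
["clear(a)", "clear(e)", "handempty", "on(c,g)", "on(e,c)", "ontable(a)"]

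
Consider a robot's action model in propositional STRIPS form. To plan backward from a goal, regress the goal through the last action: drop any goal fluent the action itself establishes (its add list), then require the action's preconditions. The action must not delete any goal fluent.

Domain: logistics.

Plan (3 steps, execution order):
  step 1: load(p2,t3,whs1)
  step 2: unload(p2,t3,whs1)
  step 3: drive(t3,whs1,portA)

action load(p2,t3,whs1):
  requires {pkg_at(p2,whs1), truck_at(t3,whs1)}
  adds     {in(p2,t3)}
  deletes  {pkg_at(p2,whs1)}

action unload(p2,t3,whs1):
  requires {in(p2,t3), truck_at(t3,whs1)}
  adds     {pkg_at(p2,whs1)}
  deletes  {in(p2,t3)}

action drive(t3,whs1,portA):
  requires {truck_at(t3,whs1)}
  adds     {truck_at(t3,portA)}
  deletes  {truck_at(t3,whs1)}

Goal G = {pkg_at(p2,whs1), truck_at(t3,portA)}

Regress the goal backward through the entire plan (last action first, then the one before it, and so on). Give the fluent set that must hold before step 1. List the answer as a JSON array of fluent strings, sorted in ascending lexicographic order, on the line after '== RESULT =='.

Regress step by step:
  through step 3 (drive(t3,whs1,portA)): drop {truck_at(t3,portA)}, keep {pkg_at(p2,whs1)}, require {truck_at(t3,whs1)}
    → {pkg_at(p2,whs1), truck_at(t3,whs1)}
  through step 2 (unload(p2,t3,whs1)): drop {pkg_at(p2,whs1)}, keep {truck_at(t3,whs1)}, require {in(p2,t3), truck_at(t3,whs1)}
    → {in(p2,t3), truck_at(t3,whs1)}
  through step 1 (load(p2,t3,whs1)): drop {in(p2,t3)}, keep {truck_at(t3,whs1)}, require {pkg_at(p2,whs1), truck_at(t3,whs1)}
    → {pkg_at(p2,whs1), truck_at(t3,whs1)}

== RESULT ==
["pkg_at(p2,whs1)", "truck_at(t3,whs1)"]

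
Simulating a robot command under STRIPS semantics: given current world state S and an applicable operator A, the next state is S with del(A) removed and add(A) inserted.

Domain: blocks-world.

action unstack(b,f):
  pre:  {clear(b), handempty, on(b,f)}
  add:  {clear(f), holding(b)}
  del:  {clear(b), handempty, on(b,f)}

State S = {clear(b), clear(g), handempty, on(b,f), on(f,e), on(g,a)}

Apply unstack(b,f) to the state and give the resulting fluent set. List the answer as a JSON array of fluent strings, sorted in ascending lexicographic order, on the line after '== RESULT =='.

Compute (S \ del) ∪ add:
  pre ⊆ S: {clear(b), handempty, on(b,f)} ⊆ S  — applicable
  S \ del = {clear(g), on(f,e), on(g,a)}
  ∪ add   = {clear(f), clear(g), holding(b), on(f,e), on(g,a)}

== RESULT ==
["clear(f)", "clear(g)", "holding(b)", "on(f,e)", "on(g,a)"]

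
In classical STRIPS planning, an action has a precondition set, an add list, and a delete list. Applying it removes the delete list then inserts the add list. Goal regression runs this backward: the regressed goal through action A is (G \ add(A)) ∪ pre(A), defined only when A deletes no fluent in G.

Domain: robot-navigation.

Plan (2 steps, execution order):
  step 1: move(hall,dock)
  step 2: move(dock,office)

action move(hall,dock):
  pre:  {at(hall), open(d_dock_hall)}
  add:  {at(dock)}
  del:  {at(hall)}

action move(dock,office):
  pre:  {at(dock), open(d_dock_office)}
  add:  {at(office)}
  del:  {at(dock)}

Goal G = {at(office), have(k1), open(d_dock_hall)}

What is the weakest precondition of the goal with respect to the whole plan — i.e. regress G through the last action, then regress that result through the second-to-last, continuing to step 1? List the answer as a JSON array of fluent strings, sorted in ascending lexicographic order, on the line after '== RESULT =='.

Work backward from the goal:
  through step 2 (move(dock,office)): drop {at(office)}, keep {have(k1), open(d_dock_hall)}, require {at(dock), open(d_dock_office)}
    → {at(dock), have(k1), open(d_dock_hall), open(d_dock_office)}
  through step 1 (move(hall,dock)): drop {at(dock)}, keep {have(k1), open(d_dock_hall), open(d_dock_office)}, require {at(hall), open(d_dock_hall)}
    → {at(hall), have(k1), open(d_dock_hall), open(d_dock_office)}

== RESULT ==
["at(hall)", "have(k1)", "open(d_dock_hall)", "open(d_dock_office)"]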